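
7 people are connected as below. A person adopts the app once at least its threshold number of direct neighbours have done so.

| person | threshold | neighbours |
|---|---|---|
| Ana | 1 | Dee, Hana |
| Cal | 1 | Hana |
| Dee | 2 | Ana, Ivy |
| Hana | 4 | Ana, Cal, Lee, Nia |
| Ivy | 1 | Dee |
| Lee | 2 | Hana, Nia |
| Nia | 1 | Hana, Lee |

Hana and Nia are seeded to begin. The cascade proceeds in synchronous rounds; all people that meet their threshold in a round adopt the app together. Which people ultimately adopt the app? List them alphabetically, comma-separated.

Ana, Cal, Hana, Lee, Nia

Round 1 — Hana, Nia adopt the app (initial).
Round 2 — checking thresholds:
  Ana: 1 of 2 neighbours ≥ 1, adopts the app.
  Cal: 1 of 1 neighbours ≥ 1, adopts the app.
  Lee: 2 of 2 neighbours ≥ 2, adopts the app.
Round 3 — no new adoptions; cascade stops.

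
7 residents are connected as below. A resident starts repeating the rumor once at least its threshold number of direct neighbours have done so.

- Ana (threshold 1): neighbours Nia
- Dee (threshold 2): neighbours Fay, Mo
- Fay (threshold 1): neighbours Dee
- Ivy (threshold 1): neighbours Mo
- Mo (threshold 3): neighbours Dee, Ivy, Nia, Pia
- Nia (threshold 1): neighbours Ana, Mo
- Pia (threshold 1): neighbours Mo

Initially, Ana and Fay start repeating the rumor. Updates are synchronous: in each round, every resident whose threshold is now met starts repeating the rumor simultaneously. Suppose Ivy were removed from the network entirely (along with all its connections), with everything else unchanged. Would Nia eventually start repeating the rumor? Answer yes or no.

yes

With Ivy removed:
Round 1 — Ana, Fay start repeating the rumor (initial).
Round 2 — checking thresholds:
  Dee: 1 of 2 neighbours < 2, below threshold.
  Nia: 1 of 2 neighbours ≥ 1, starts repeating the rumor.
Round 3 — no new spreads; cascade stops.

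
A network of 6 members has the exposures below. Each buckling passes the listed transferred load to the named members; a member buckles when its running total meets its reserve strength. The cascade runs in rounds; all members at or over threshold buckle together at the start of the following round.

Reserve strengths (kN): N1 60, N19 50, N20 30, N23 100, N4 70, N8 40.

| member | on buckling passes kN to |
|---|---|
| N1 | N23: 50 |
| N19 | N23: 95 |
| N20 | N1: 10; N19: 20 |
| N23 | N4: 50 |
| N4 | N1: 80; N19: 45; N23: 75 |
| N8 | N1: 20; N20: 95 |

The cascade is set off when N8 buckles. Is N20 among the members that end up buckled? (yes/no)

Round 1 — N8 buckles (initial).
  N1: +20 → 20 < 60
  N20: +95 → 95 ≥ 30
Round 2 — N20 buckles.
  N1: +10 → 30 < 60
  N19: +20 → 20 < 50
No further bucklings.

yes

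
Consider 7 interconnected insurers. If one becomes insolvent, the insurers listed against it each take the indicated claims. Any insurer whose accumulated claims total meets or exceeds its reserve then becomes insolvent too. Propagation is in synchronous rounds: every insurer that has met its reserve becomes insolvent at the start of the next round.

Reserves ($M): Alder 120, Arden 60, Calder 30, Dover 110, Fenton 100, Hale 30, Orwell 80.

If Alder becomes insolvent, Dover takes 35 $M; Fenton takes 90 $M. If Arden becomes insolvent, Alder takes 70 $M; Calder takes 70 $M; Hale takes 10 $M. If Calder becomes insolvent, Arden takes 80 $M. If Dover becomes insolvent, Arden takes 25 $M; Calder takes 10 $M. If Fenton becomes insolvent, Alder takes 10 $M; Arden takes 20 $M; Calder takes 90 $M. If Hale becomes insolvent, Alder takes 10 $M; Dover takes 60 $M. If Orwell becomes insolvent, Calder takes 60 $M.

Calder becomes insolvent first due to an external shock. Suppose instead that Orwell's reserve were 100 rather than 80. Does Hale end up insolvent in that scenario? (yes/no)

With Orwell's reserve at 100:
Round 1 — Calder becomes insolvent (initial).
  Arden: +80 → 80 ≥ 60
Round 2 — Arden becomes insolvent.
  Alder: +70 → 70 < 120
  Hale: +10 → 10 < 30
No further insolvencies.

no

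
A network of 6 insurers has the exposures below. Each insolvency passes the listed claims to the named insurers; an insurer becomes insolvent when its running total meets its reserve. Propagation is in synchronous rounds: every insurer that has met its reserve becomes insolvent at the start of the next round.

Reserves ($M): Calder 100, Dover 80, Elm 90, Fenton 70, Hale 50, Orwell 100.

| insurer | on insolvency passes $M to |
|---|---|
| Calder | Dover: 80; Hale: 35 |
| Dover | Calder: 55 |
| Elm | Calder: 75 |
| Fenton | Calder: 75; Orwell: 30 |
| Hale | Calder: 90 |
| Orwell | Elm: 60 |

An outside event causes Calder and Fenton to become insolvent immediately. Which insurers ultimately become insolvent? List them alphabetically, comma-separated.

Calder, Dover, Fenton

Round 1 — Calder, Fenton become insolvent (initial).
  Dover: +80 → 80 ≥ 80
  Hale: +35 → 35 < 50
  Orwell: +30 → 30 < 100
Round 2 — Dover becomes insolvent.
No further insolvencies.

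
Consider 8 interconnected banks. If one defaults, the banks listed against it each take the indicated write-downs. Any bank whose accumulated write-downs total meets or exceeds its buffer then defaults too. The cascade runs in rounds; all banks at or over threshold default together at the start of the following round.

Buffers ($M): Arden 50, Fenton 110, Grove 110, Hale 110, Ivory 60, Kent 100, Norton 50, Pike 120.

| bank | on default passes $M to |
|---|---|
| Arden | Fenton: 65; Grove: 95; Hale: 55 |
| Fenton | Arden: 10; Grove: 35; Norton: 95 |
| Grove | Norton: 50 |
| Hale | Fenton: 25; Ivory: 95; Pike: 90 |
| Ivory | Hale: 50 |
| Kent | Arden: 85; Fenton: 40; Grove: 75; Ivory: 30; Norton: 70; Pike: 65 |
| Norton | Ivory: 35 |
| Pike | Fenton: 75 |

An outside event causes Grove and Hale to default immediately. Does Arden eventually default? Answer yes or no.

no

Round 1 — Grove, Hale default (initial).
  Fenton: +25 → 25 < 110
  Ivory: +95 → 95 ≥ 60
  Norton: +50 → 50 ≥ 50
  Pike: +90 → 90 < 120
Round 2 — Ivory, Norton default.
No further defaults.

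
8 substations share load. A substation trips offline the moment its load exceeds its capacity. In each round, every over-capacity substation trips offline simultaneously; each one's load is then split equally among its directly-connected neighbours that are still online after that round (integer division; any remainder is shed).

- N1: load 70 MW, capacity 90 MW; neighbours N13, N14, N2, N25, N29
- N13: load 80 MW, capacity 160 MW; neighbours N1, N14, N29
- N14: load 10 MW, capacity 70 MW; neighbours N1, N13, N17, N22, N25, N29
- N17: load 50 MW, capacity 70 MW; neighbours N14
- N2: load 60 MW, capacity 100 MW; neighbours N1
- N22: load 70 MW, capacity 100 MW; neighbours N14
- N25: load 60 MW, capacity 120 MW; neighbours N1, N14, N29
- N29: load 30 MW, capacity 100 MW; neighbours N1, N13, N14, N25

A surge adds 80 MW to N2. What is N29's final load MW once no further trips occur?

Round 1 — N2 at 140 > 100. N2 trips offline.
  N2 sheds 140 MW to N1: 140 each.
    N1: 70+140 = 210 > 90
Round 2 — N1 trips offline.
  N1 sheds 210 MW to N13, N14, N25, N29: 52 each (2 lost).
    N13: 80+52 = 132 ≤ 160
    N14: 10+52 = 62 ≤ 70
    N25: 60+52 = 112 ≤ 120
    N29: 30+52 = 82 ≤ 100
No further trips.

82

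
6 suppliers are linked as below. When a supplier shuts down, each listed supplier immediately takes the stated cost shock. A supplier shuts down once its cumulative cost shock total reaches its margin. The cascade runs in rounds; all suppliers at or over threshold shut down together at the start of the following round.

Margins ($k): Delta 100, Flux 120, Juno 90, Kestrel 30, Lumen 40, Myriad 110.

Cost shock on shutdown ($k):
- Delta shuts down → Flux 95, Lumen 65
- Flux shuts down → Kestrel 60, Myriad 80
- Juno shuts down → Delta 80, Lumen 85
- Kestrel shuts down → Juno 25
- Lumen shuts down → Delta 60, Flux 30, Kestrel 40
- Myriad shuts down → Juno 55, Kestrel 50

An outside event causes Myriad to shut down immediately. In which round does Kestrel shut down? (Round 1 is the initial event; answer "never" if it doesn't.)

Round 1 — Myriad shuts down (initial).
  Juno: +55 → 55 < 90
  Kestrel: +50 → 50 ≥ 30
Round 2 — Kestrel shuts down.
  Juno: +25 → 80 < 90
No further shutdowns.

2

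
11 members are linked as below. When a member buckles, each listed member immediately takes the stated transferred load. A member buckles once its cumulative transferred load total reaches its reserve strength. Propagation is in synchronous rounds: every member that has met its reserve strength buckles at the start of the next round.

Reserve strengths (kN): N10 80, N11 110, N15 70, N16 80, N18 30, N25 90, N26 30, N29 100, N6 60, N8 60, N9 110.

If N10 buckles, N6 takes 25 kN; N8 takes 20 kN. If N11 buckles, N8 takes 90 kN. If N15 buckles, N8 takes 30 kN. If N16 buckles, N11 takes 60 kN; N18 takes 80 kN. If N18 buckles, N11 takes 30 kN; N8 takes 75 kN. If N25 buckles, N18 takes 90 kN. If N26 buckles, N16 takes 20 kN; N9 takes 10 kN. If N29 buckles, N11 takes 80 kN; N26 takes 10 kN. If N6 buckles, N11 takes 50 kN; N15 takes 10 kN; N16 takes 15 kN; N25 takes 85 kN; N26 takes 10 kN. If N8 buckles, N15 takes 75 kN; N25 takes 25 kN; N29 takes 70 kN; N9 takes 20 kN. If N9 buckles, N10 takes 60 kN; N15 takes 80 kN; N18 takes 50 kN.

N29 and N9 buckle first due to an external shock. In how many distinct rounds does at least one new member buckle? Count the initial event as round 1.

Round 1 — N29, N9 buckle (initial).
  N10: +60 → 60 < 80
  N11: +80 → 80 < 110
  N15: +80 → 80 ≥ 70
  N18: +50 → 50 ≥ 30
  N26: +10 → 10 < 30
Round 2 — N15, N18 buckle.
  N11: +30 → 110 ≥ 110
  N8: +30+75 → 105 ≥ 60
Round 3 — N11, N8 buckle.
  N25: +25 → 25 < 90
No further bucklings.

3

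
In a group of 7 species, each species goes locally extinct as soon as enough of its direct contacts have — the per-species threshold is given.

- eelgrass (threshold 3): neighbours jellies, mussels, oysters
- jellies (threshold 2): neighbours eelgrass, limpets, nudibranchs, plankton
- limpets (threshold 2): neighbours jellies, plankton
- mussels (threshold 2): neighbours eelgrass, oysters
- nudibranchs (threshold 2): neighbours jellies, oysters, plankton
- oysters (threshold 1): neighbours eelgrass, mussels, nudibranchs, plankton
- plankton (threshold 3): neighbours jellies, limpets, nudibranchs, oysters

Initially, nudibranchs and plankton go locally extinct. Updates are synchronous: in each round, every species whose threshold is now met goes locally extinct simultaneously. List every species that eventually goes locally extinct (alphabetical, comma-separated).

Round 1 — nudibranchs, plankton go locally extinct (initial).
Round 2 — checking thresholds:
  jellies: 2 of 4 neighbours ≥ 2, goes locally extinct.
  limpets: 1 of 2 neighbours < 2, below threshold.
  oysters: 2 of 4 neighbours ≥ 1, goes locally extinct.
Round 3 — checking thresholds:
  eelgrass: 2 of 3 neighbours < 3, below threshold.
  limpets: 2 of 2 neighbours ≥ 2, goes locally extinct.
  mussels: 1 of 2 neighbours < 2, below threshold.
Round 4 — no new extinctions; cascade stops.

jellies, limpets, nudibranchs, oysters, plankton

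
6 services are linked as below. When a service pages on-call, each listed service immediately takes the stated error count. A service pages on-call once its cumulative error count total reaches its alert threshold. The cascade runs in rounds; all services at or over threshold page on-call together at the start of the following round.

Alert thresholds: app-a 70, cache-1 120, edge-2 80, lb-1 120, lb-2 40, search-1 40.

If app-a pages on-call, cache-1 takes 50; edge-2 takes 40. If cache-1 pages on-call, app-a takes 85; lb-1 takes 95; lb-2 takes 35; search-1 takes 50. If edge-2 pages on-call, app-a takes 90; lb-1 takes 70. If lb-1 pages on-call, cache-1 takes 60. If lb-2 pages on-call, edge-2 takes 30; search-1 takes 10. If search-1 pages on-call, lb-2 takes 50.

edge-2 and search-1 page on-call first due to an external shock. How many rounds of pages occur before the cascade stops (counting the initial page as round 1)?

Round 1 — edge-2, search-1 page on-call (initial).
  app-a: +90 → 90 ≥ 70
  lb-1: +70 → 70 < 120
  lb-2: +50 → 50 ≥ 40
Round 2 — app-a, lb-2 page on-call.
  cache-1: +50 → 50 < 120
No further pages.

2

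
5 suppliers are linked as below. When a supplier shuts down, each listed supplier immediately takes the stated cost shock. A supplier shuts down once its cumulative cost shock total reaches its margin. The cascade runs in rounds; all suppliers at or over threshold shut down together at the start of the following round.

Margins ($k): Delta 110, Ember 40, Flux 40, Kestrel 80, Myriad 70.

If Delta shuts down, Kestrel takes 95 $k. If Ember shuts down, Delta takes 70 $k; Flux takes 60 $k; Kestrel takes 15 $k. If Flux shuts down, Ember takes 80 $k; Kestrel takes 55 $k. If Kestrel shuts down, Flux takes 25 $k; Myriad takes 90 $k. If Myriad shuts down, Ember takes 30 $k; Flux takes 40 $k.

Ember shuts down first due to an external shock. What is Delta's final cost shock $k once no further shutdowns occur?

Round 1 — Ember shuts down (initial).
  Delta: +70 → 70 < 110
  Flux: +60 → 60 ≥ 40
  Kestrel: +15 → 15 < 80
Round 2 — Flux shuts down.
  Kestrel: +55 → 70 < 80
No further shutdowns.

70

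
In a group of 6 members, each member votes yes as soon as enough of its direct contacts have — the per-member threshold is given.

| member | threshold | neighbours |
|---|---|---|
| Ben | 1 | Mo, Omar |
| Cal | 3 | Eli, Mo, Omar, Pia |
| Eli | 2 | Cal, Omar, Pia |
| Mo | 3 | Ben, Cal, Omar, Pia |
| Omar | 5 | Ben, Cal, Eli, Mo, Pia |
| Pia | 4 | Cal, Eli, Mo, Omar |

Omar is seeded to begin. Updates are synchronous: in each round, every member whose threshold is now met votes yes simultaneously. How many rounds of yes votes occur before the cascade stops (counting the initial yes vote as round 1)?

2

Round 1 — Omar votes yes (initial).
Round 2 — checking thresholds:
  Ben: 1 of 2 neighbours ≥ 1, votes yes.
  Cal: 1 of 4 neighbours < 3, not yet.
  Eli: 1 of 3 neighbours < 2, not yet.
  Mo: 1 of 4 neighbours < 3, not yet.
  Pia: 1 of 4 neighbours < 4, not yet.
Round 3 — no new yes votes; cascade stops.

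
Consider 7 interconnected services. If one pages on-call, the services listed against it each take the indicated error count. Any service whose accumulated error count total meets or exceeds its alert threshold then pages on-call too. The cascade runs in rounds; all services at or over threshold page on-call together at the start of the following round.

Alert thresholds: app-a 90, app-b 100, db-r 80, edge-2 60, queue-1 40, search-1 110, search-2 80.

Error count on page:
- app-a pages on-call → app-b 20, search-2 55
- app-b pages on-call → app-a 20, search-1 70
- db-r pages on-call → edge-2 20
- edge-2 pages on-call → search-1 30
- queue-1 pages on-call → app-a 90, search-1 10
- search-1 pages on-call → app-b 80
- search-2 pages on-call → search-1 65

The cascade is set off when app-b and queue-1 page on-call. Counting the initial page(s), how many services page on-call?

3

Round 1 — app-b, queue-1 page on-call (initial).
  app-a: +20+90 → 110 ≥ 90
  search-1: +70+10 → 80 < 110
Round 2 — app-a pages on-call.
  search-2: +55 → 55 < 80
No further pages.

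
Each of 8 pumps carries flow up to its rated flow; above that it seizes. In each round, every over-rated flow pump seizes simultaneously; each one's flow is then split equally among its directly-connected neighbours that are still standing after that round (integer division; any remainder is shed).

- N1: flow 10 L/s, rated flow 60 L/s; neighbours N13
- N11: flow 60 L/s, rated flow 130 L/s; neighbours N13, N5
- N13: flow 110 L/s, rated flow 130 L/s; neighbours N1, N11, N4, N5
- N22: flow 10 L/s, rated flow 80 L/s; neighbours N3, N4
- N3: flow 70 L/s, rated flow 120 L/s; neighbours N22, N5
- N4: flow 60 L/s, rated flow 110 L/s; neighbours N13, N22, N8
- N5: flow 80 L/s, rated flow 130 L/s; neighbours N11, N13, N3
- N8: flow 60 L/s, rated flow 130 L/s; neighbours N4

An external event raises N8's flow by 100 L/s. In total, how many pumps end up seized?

8

Round 1 — N8 at 160 > 130. N8 seizes.
  N8 sheds 160 L/s to N4: 160 each.
    N4: 60+160 = 220 > 110
Round 2 — N4 seizes.
  N4 sheds 220 L/s to N13, N22: 110 each.
    N13: 110+110 = 220 > 130
    N22: 10+110 = 120 > 80
Round 3 — N13, N22 seize.
  N13 sheds 220 L/s to N1, N11, N5: 73 each (1 lost).
    N1: 10+73 = 83 > 60
    N11: 60+73 = 133 > 130
    N5: 80+73 = 153 > 130
  N22 sheds 120 L/s to N3: 120 each.
    N3: 70+120 = 190 > 120
Round 4 — N1, N11, N3, N5 seize.
  N1 sheds 83 L/s: no online neighbours, lost.
  N11 sheds 133 L/s: no online neighbours, lost.
  N3 sheds 190 L/s: no online neighbours, lost.
  N5 sheds 153 L/s: no online neighbours, lost.
No further seizures.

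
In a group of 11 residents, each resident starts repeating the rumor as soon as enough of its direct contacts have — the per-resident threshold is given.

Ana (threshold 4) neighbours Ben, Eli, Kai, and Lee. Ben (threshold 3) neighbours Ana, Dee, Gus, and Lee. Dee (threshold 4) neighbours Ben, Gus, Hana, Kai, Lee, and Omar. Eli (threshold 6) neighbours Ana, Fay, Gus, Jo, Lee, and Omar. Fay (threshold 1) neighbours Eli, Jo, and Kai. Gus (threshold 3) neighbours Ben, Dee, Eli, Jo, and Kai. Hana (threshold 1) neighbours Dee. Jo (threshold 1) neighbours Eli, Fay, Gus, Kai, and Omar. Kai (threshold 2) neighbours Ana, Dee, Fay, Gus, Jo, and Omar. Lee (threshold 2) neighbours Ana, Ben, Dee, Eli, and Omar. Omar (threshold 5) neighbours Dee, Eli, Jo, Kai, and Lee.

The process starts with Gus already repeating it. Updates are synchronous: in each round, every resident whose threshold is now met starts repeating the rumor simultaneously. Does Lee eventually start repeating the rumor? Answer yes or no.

no

Round 1 — Gus starts repeating the rumor (initial).
Round 2 — checking thresholds:
  Ben: 1 of 4 neighbours < 3, not yet.
  Dee: 1 of 6 neighbours < 4, not yet.
  Eli: 1 of 6 neighbours < 6, not yet.
  Jo: 1 of 5 neighbours ≥ 1, starts repeating the rumor.
  Kai: 1 of 6 neighbours < 2, not yet.
Round 3 — checking thresholds:
  Ben: 1 of 4 neighbours < 3, not yet.
  Dee: 1 of 6 neighbours < 4, not yet.
  Eli: 2 of 6 neighbours < 6, not yet.
  Fay: 1 of 3 neighbours ≥ 1, starts repeating the rumor.
  Kai: 2 of 6 neighbours ≥ 2, starts repeating the rumor.
  Omar: 1 of 5 neighbours < 5, not yet.
Round 4 — no new spreads; cascade stops.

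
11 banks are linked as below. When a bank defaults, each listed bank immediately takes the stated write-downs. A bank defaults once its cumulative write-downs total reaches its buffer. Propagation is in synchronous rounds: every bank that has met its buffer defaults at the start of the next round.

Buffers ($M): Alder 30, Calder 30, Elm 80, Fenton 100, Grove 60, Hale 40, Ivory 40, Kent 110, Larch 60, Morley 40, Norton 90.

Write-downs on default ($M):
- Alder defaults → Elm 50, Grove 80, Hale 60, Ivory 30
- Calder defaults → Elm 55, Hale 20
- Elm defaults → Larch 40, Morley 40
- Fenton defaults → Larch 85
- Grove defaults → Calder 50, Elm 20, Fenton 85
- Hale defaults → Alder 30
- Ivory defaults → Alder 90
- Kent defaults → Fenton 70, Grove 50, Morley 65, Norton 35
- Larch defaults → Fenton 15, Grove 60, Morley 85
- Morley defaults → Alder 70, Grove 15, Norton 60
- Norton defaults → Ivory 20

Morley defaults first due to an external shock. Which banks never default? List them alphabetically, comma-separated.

Round 1 — Morley defaults (initial).
  Alder: +70 → 70 ≥ 30
  Grove: +15 → 15 < 60
  Norton: +60 → 60 < 90
Round 2 — Alder defaults.
  Elm: +50 → 50 < 80
  Grove: +80 → 95 ≥ 60
  Hale: +60 → 60 ≥ 40
  Ivory: +30 → 30 < 40
Round 3 — Grove, Hale default.
  Calder: +50 → 50 ≥ 30
  Elm: +20 → 70 < 80
  Fenton: +85 → 85 < 100
Round 4 — Calder defaults.
  Elm: +55 → 125 ≥ 80
Round 5 — Elm defaults.
  Larch: +40 → 40 < 60
No further defaults.

Fenton, Ivory, Kent, Larch, Norton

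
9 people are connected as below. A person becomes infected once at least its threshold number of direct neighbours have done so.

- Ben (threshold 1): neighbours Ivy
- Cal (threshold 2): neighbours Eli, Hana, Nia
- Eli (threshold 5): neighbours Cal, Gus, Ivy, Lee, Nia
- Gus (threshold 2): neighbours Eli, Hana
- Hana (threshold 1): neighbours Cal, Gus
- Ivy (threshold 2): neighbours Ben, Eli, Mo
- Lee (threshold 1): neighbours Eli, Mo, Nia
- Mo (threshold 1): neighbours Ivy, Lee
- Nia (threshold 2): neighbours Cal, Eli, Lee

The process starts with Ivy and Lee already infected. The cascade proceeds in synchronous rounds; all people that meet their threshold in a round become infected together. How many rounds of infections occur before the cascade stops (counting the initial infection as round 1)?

Round 1 — Ivy, Lee become infected (initial).
Round 2 — checking thresholds:
  Ben: 1 of 1 neighbours ≥ 1, becomes infected.
  Eli: 2 of 5 neighbours < 5, below threshold.
  Mo: 2 of 2 neighbours ≥ 1, becomes infected.
  Nia: 1 of 3 neighbours < 2, below threshold.
Round 3 — no new infections; cascade stops.

2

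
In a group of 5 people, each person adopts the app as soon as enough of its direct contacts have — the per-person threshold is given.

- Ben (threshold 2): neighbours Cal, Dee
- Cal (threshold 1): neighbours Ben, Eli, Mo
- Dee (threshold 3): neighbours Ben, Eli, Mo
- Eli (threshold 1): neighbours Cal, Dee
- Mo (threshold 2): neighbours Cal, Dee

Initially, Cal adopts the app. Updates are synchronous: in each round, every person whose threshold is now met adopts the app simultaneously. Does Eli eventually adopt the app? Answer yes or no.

Round 1 — Cal adopts the app (initial).
Round 2 — checking thresholds:
  Ben: 1 of 2 neighbours < 2, not yet.
  Eli: 1 of 2 neighbours ≥ 1, adopts the app.
  Mo: 1 of 2 neighbours < 2, not yet.
Round 3 — no new adoptions; cascade stops.

yes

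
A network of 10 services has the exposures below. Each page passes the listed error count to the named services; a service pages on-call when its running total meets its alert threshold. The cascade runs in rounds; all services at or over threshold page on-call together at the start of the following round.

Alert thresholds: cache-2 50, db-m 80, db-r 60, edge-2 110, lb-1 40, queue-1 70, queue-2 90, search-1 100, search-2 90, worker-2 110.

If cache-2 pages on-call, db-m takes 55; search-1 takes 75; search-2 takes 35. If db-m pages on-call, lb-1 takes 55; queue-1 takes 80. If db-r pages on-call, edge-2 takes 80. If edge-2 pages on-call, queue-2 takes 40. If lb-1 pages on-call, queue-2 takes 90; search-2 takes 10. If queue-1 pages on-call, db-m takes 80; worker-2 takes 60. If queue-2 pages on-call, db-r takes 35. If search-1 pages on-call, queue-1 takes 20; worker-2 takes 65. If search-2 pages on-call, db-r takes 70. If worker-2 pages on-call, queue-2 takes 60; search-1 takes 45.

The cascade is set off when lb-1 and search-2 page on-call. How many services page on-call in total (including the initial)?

Round 1 — lb-1, search-2 page on-call (initial).
  db-r: +70 → 70 ≥ 60
  queue-2: +90 → 90 ≥ 90
Round 2 — db-r, queue-2 page on-call.
  edge-2: +80 → 80 < 110
No further pages.

4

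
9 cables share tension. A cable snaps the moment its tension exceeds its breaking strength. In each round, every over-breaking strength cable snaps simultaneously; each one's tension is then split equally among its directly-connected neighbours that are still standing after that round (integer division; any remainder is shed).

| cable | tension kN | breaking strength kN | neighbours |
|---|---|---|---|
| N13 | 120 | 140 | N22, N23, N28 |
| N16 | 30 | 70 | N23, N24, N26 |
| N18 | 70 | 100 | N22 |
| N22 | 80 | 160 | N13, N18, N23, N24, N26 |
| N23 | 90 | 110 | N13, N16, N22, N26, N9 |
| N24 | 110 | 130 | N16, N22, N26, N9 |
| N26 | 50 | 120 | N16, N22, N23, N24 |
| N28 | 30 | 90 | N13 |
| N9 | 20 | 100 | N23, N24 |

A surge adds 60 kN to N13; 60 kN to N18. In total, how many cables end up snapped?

Round 1 — N13 at 180 > 140; N18 at 130 > 100. N13, N18 snap.
  N13 sheds 180 kN to N22, N23, N28: 60 each.
    N22: 80+60 = 140 ≤ 160
    N23: 90+60 = 150 > 110
    N28: 30+60 = 90 ≤ 90
  N18 sheds 130 kN to N22: 130 each.
    N22: 140+130 = 270 > 160
Round 2 — N22, N23 snap.
  N22 sheds 270 kN to N24, N26: 135 each.
    N24: 110+135 = 245 > 130
    N26: 50+135 = 185 > 120
  N23 sheds 150 kN to N16, N26, N9: 50 each.
    N16: 30+50 = 80 > 70
    N26: 185+50 = 235 > 120
    N9: 20+50 = 70 ≤ 100
Round 3 — N16, N24, N26 snap.
  N16 sheds 80 kN: no online neighbours, lost.
  N24 sheds 245 kN to N9: 245 each.
    N9: 70+245 = 315 > 100
  N26 sheds 235 kN: no online neighbours, lost.
Round 4 — N9 snaps.
  N9 sheds 315 kN: no online neighbours, lost.
No further breaks.

8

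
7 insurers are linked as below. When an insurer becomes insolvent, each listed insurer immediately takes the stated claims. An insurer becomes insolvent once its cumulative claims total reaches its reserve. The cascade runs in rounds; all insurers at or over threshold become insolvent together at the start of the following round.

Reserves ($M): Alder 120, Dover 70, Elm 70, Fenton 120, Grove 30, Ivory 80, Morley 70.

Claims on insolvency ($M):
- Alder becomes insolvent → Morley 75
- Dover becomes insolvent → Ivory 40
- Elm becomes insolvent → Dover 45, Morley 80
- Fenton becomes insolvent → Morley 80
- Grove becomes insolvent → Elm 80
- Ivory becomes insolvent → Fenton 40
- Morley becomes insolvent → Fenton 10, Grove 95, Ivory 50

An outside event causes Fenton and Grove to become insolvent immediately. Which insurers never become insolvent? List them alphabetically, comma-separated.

Alder, Dover, Ivory

Round 1 — Fenton, Grove become insolvent (initial).
  Elm: +80 → 80 ≥ 70
  Morley: +80 → 80 ≥ 70
Round 2 — Elm, Morley become insolvent.
  Dover: +45 → 45 < 70
  Ivory: +50 → 50 < 80
No further insolvencies.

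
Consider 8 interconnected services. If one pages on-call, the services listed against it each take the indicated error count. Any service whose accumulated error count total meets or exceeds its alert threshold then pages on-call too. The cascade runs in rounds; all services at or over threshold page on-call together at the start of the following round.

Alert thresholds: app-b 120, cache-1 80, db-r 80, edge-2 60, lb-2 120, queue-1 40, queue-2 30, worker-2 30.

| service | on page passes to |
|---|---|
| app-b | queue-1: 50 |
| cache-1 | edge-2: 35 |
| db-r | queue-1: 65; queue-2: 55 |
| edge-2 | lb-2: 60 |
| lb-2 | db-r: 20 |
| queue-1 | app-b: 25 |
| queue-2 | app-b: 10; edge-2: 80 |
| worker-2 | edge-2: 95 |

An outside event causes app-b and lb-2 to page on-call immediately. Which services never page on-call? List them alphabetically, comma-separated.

Round 1 — app-b, lb-2 page on-call (initial).
  db-r: +20 → 20 < 80
  queue-1: +50 → 50 ≥ 40
Round 2 — queue-1 pages on-call.
No further pages.

cache-1, db-r, edge-2, queue-2, worker-2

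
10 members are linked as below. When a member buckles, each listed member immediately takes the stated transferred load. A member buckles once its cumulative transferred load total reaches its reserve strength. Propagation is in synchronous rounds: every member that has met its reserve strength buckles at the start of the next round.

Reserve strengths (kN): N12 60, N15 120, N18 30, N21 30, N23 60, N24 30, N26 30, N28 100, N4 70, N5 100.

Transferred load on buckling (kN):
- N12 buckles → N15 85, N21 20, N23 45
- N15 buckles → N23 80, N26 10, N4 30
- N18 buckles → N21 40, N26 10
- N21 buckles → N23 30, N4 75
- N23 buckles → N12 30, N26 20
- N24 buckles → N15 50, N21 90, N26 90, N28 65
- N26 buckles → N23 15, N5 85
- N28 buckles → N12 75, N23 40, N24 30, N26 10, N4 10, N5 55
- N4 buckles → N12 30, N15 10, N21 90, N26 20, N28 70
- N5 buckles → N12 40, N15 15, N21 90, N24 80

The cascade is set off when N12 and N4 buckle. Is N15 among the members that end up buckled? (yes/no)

no

Round 1 — N12, N4 buckle (initial).
  N15: +85+10 → 95 < 120
  N21: +20+90 → 110 ≥ 30
  N23: +45 → 45 < 60
  N26: +20 → 20 < 30
  N28: +70 → 70 < 100
Round 2 — N21 buckles.
  N23: +30 → 75 ≥ 60
Round 3 — N23 buckles.
  N26: +20 → 40 ≥ 30
Round 4 — N26 buckles.
  N5: +85 → 85 < 100
No further bucklings.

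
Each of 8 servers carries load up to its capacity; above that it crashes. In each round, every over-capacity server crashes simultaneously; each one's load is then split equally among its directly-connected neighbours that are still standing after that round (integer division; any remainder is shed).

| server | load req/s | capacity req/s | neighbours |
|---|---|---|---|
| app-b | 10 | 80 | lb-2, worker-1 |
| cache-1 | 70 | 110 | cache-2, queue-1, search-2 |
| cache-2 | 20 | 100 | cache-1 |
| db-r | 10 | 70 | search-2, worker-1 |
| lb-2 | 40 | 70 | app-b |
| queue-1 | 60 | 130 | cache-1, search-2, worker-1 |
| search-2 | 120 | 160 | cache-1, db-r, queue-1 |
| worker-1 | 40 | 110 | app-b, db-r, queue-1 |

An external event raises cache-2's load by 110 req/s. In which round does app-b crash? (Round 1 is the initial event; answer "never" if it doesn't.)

Round 1 — cache-2 at 130 > 100. cache-2 crashes.
  cache-2 sheds 130 req/s to cache-1: 130 each.
    cache-1: 70+130 = 200 > 110
Round 2 — cache-1 crashes.
  cache-1 sheds 200 req/s to queue-1, search-2: 100 each.
    queue-1: 60+100 = 160 > 130
    search-2: 120+100 = 220 > 160
Round 3 — queue-1, search-2 crash.
  queue-1 sheds 160 req/s to worker-1: 160 each.
    worker-1: 40+160 = 200 > 110
  search-2 sheds 220 req/s to db-r: 220 each.
    db-r: 10+220 = 230 > 70
Round 4 — db-r, worker-1 crash.
  db-r sheds 230 req/s: no online neighbours, lost.
  worker-1 sheds 200 req/s to app-b: 200 each.
    app-b: 10+200 = 210 > 80
Round 5 — app-b crashes.
  app-b sheds 210 req/s to lb-2: 210 each.
    lb-2: 40+210 = 250 > 70
Round 6 — lb-2 crashes.
  lb-2 sheds 250 req/s: no online neighbours, lost.
No further crashes.

5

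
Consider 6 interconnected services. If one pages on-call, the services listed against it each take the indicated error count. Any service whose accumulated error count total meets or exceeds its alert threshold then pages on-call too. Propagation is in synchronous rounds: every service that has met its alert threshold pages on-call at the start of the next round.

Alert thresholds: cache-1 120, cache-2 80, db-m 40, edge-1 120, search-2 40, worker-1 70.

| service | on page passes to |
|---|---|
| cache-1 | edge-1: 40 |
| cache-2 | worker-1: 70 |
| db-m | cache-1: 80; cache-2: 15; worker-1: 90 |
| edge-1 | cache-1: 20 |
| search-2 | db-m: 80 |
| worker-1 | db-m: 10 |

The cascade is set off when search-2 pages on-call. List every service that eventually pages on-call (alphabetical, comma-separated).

Round 1 — search-2 pages on-call (initial).
  db-m: +80 → 80 ≥ 40
Round 2 — db-m pages on-call.
  cache-1: +80 → 80 < 120
  cache-2: +15 → 15 < 80
  worker-1: +90 → 90 ≥ 70
Round 3 — worker-1 pages on-call.
No further pages.

db-m, search-2, worker-1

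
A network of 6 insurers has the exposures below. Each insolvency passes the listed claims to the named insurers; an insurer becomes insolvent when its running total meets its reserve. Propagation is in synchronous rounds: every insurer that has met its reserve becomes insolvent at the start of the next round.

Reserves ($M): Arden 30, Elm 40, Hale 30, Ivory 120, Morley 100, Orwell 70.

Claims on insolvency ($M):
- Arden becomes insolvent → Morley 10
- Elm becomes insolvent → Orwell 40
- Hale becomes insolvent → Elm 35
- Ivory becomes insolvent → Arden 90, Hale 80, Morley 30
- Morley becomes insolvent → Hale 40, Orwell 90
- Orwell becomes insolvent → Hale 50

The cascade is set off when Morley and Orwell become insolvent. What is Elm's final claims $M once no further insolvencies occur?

35

Round 1 — Morley, Orwell become insolvent (initial).
  Hale: +40+50 → 90 ≥ 30
Round 2 — Hale becomes insolvent.
  Elm: +35 → 35 < 40
No further insolvencies.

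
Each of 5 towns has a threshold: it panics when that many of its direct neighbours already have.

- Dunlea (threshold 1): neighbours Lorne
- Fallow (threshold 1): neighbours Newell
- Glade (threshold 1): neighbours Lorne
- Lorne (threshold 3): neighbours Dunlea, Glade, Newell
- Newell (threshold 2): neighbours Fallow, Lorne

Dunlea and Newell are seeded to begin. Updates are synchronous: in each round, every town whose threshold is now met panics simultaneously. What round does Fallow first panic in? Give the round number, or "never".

Round 1 — Dunlea, Newell panic (initial).
Round 2 — checking thresholds:
  Fallow: 1 of 1 neighbours ≥ 1, panics.
  Lorne: 2 of 3 neighbours < 3, not yet.
Round 3 — no new panics; cascade stops.

2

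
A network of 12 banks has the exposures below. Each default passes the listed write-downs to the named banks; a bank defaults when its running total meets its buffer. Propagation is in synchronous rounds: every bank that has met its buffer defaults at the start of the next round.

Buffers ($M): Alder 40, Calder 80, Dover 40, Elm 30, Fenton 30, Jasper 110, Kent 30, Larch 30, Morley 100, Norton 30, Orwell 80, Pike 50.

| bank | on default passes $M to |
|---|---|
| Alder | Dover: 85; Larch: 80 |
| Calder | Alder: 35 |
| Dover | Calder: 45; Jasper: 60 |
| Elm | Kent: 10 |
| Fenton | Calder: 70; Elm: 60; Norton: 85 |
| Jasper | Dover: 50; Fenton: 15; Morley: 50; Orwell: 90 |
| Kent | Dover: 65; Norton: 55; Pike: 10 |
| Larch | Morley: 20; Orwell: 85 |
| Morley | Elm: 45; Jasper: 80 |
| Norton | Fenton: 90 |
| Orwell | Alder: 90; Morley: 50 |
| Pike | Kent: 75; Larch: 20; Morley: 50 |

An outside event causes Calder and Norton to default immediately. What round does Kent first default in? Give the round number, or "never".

never

Round 1 — Calder, Norton default (initial).
  Alder: +35 → 35 < 40
  Fenton: +90 → 90 ≥ 30
Round 2 — Fenton defaults.
  Elm: +60 → 60 ≥ 30
Round 3 — Elm defaults.
  Kent: +10 → 10 < 30
No further defaults.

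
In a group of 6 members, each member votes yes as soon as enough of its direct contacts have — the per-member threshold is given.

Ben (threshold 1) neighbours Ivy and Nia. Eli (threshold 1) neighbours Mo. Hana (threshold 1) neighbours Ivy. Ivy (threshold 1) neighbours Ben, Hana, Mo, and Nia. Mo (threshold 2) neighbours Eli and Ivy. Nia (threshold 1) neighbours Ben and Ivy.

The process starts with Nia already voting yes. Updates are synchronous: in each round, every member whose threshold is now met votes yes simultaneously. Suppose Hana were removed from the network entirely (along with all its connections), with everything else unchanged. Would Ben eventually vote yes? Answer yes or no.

yes

With Hana removed:
Round 1 — Nia votes yes (initial).
Round 2 — checking thresholds:
  Ben: 1 of 2 neighbours ≥ 1, votes yes.
  Ivy: 1 of 3 neighbours ≥ 1, votes yes.
Round 3 — no new yes votes; cascade stops.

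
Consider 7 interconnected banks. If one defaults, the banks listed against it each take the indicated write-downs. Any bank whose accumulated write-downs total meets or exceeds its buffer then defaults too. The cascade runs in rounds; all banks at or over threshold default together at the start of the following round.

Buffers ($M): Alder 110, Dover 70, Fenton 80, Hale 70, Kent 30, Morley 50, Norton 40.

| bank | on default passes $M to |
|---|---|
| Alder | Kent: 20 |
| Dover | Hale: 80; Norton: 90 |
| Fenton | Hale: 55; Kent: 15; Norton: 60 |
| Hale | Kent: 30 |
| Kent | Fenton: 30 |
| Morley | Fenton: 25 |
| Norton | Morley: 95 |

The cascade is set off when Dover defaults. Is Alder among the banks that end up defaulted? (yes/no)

no

Round 1 — Dover defaults (initial).
  Hale: +80 → 80 ≥ 70
  Norton: +90 → 90 ≥ 40
Round 2 — Hale, Norton default.
  Kent: +30 → 30 ≥ 30
  Morley: +95 → 95 ≥ 50
Round 3 — Kent, Morley default.
  Fenton: +30+25 → 55 < 80
No further defaults.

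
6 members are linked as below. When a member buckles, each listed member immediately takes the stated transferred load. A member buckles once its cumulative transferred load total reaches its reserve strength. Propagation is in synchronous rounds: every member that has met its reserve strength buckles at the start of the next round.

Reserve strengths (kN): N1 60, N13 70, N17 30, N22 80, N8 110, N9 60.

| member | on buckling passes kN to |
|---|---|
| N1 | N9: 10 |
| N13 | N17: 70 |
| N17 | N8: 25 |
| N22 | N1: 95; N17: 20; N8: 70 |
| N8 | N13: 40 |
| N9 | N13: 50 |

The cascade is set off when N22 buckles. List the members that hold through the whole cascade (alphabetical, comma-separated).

Round 1 — N22 buckles (initial).
  N1: +95 → 95 ≥ 60
  N17: +20 → 20 < 30
  N8: +70 → 70 < 110
Round 2 — N1 buckles.
  N9: +10 → 10 < 60
No further bucklings.

N13, N17, N8, N9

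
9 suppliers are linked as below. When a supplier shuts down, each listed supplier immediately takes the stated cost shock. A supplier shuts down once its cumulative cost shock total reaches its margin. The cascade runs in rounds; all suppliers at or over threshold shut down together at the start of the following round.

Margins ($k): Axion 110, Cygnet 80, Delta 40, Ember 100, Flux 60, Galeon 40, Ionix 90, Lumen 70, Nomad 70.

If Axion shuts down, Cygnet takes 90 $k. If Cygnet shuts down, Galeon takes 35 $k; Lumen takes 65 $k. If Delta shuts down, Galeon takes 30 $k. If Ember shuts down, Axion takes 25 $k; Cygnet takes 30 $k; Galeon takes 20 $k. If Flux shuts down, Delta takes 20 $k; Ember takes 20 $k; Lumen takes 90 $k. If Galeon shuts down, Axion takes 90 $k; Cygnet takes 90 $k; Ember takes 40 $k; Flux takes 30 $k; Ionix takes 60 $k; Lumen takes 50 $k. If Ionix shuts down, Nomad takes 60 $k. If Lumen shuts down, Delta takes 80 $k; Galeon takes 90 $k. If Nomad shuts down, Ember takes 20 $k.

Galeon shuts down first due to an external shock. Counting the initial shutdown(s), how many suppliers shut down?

4

Round 1 — Galeon shuts down (initial).
  Axion: +90 → 90 < 110
  Cygnet: +90 → 90 ≥ 80
  Ember: +40 → 40 < 100
  Flux: +30 → 30 < 60
  Ionix: +60 → 60 < 90
  Lumen: +50 → 50 < 70
Round 2 — Cygnet shuts down.
  Lumen: +65 → 115 ≥ 70
Round 3 — Lumen shuts down.
  Delta: +80 → 80 ≥ 40
Round 4 — Delta shuts down.
No further shutdowns.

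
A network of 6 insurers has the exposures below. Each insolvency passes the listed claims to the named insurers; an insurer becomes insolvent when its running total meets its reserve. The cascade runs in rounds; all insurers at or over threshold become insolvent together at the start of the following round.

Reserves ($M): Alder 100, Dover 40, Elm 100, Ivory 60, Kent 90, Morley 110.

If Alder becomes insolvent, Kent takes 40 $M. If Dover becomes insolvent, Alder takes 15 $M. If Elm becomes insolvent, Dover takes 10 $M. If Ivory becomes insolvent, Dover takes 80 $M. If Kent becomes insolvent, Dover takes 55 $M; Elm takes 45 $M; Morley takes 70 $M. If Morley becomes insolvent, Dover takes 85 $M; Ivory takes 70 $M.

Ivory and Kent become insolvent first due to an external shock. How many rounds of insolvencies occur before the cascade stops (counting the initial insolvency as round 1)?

2

Round 1 — Ivory, Kent become insolvent (initial).
  Dover: +80+55 → 135 ≥ 40
  Elm: +45 → 45 < 100
  Morley: +70 → 70 < 110
Round 2 — Dover becomes insolvent.
  Alder: +15 → 15 < 100
No further insolvencies.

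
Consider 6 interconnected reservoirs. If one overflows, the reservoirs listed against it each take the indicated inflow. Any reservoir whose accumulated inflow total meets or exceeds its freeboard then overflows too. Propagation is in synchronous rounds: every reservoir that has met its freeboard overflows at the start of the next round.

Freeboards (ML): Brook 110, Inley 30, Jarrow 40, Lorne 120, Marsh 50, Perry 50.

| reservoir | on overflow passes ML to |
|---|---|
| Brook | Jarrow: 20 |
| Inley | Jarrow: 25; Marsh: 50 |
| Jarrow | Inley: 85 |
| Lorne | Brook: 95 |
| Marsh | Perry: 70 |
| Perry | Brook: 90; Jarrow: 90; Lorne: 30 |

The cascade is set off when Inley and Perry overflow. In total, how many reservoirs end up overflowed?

4

Round 1 — Inley, Perry overflow (initial).
  Brook: +90 → 90 < 110
  Jarrow: +25+90 → 115 ≥ 40
  Lorne: +30 → 30 < 120
  Marsh: +50 → 50 ≥ 50
Round 2 — Jarrow, Marsh overflow.
No further overflows.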